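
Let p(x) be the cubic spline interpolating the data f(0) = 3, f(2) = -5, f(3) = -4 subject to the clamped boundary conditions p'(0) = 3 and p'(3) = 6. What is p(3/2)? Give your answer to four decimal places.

Write M_i for p''(x_i). With h_i = 2, 1 and divided differences Δ_i = -4, 1, the continuity of p' gives the tridiagonal system
  2·M_0 + 6·M_1 + 1·M_2 = 6(Δ_1 - Δ_0) = 30
Clamped end conditions give two more equations: 2h_0·M_0 + h_0·M_1 = 6(Δ_0 - p'(0)) = -42 and h_1·M_1 + 2h_1·M_2 = 6(p'(3) - Δ_1) = 30.
Forward elimination and back-substitution give M_0 = -29/2, M_1 = 8, M_2 = 11.
On [0, 2], p(x) = 3 + 3·x - 29/4·x² + 15/8·x³.
With x = 3/2: p(3/2) = -159/64.

-2.4844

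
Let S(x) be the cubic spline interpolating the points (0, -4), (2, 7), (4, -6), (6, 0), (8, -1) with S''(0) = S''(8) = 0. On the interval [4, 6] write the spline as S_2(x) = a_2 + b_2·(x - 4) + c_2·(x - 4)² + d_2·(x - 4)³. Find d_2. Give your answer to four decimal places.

With σ_i denoting the second derivative at x_i, h_i = 2, 2, 2, 2, and Δ_i = (y_(i+1) − y_i)/h_i = 11/2, -13/2, 3, -1/2:
  2·σ_0 + 8·σ_1 + 2·σ_2 = 6(Δ_1 - Δ_0) = -72
  2·σ_1 + 8·σ_2 + 2·σ_3 = 6(Δ_2 - Δ_1) = 57
  2·σ_2 + 8·σ_3 + 2·σ_4 = 6(Δ_3 - Δ_2) = -21
Natural end conditions: σ_0 = σ_4 = 0.
Forward elimination and back-substitution give σ_0 = 0, σ_1 = -1329/112, σ_2 = 321/28, σ_3 = -615/112, σ_4 = 0.
On [4, 6], with S_2(x) = a_2 + b_2·(x - 4) + c_2·(x - 4)² + d_2·(x - 4)³: c_2 = σ_2/2 = 321/56, d_2 = (σ_3 - σ_2)/(6h_2) = -633/448, b_2 = Δ_2 - h_2(2σ_2 + σ_3)/6 = -45/16.

-1.4129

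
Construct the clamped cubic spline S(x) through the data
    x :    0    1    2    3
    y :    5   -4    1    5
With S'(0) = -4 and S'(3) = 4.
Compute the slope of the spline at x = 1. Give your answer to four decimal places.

With M_i denoting the second derivative at x_i, h_i = 1, 1, 1, and Δ_i = (y_(i+1) − y_i)/h_i = -9, 5, 4:
  1·M_0 + 4·M_1 + 1·M_2 = 6(Δ_1 - Δ_0) = 84
  1·M_1 + 4·M_2 + 1·M_3 = 6(Δ_2 - Δ_1) = -6
Clamped end conditions give two more equations: 2h_0·M_0 + h_0·M_1 = 6(Δ_0 - S'(0)) = -30 and h_2·M_2 + 2h_2·M_3 = 6(S'(3) - Δ_2) = 0.
Solving the tridiagonal system: M_0 = -92/3, M_1 = 94/3, M_2 = -32/3, M_3 = 16/3.
On [1, 2], S'(x) = b_1 + 2c_1·(x - 1) + 3d_1·(x - 1)² with b_1 = Δ_1 - h_1(2M_1 + M_2)/6 = -11/3, c_1 = M_1/2 = 47/3, d_1 = (M_2 - M_1)/(6h_1) = -7. So S'(1) = -11/3.

-3.6667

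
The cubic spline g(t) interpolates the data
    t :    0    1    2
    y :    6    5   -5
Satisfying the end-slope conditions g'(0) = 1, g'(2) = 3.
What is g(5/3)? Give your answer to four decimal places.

With M_i denoting the second derivative at x_i, h_i = 1, 1, and Δ_i = (y_(i+1) − y_i)/h_i = -1, -10:
  1·M_0 + 4·M_1 + 1·M_2 = 6(Δ_1 - Δ_0) = -54
Clamped end conditions give two more equations: 2h_0·M_0 + h_0·M_1 = 6(Δ_0 - g'(0)) = -12 and h_1·M_1 + 2h_1·M_2 = 6(g'(2) - Δ_1) = 78.
Solving: M_0 = 17/2, M_1 = -29, M_2 = 107/2.
On [1, 2], g(t) = 5 - 37/4·(t - 1) - 29/2·(t - 1)² + 55/4·(t - 1)³.
With (t - 1) = 2/3: g(5/3) = -191/54.

-3.5370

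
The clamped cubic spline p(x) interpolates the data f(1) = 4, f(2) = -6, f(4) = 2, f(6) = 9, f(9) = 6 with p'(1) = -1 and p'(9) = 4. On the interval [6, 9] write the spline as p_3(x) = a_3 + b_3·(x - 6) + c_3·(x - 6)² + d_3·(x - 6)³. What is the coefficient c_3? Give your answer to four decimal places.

-1.8915

Write σ_i for p''(x_i). With h_i = 1, 2, 2, 3 and divided differences Δ_i = -10, 4, 7/2, -1, the continuity of p' gives the tridiagonal system
  1·σ_0 + 6·σ_1 + 2·σ_2 = 6(Δ_1 - Δ_0) = 84
  2·σ_1 + 8·σ_2 + 2·σ_3 = 6(Δ_2 - Δ_1) = -3
  2·σ_2 + 10·σ_3 + 3·σ_4 = 6(Δ_3 - Δ_2) = -27
Clamped end conditions give two more equations: 2h_0·σ_0 + h_0·σ_1 = 6(Δ_0 - p'(1)) = -54 and h_3·σ_3 + 2h_3·σ_4 = 6(p'(9) - Δ_3) = 30.
Hence σ_0 = -8053/212, σ_1 = 2329/106, σ_2 = -2087/424, σ_3 = -401/106, σ_4 = 1461/212.
On [6, 9], with p_3(x) = a_3 + b_3·(x - 6) + c_3·(x - 6)² + d_3·(x - 6)³: c_3 = σ_3/2 = -401/212, d_3 = (σ_4 - σ_3)/(6h_3) = 2263/3816, b_3 = Δ_3 - h_3(2σ_3 + σ_4)/6 = -281/424.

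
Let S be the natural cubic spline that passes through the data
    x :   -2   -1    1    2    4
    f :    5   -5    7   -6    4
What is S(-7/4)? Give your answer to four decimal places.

With m_i denoting the second derivative at x_i, h_i = 1, 2, 1, 2, and Δ_i = (y_(i+1) − y_i)/h_i = -10, 6, -13, 5:
  1·m_0 + 6·m_1 + 2·m_2 = 6(Δ_1 - Δ_0) = 96
  2·m_1 + 6·m_2 + 1·m_3 = 6(Δ_2 - Δ_1) = -114
  1·m_2 + 6·m_3 + 2·m_4 = 6(Δ_3 - Δ_2) = 108
Natural end conditions: m_0 = m_4 = 0.
Solving: m_0 = 0, m_1 = 824/31, m_2 = -984/31, m_3 = 722/31, m_4 = 0.
On [-2, -1], S(x) = 5 - 1342/93·(x + 2) + 0·(x + 2)² + 412/93·(x + 2)³.
With (x + 2) = 1/4: S(-7/4) = 725/496.

1.4617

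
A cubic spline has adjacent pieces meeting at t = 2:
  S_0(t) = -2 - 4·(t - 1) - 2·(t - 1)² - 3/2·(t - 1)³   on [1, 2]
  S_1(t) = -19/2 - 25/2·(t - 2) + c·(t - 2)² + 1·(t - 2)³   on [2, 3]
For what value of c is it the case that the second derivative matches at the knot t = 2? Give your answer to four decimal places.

-6.5000

S_0''(t) = -4 - 9·(t - 1), so S_0''(2) = -13. On the right, S_1''(2) = 2c, so c = -13/2.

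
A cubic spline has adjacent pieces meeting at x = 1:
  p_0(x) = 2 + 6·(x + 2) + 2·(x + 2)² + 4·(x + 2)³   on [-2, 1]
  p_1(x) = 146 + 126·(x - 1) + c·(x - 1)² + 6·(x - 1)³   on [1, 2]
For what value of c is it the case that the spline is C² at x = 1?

p_0''(x) = 4 + 24·(x + 2), so p_0''(1) = 76. On the right, p_1''(1) = 2c, so c = 38.

38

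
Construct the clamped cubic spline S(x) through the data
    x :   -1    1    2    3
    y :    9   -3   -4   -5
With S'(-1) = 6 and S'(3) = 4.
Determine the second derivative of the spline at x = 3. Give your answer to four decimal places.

With m_i denoting the second derivative at x_i, h_i = 2, 1, 1, and Δ_i = (y_(i+1) − y_i)/h_i = -6, -1, -1:
  2·m_0 + 6·m_1 + 1·m_2 = 6(Δ_1 - Δ_0) = 30
  1·m_1 + 4·m_2 + 1·m_3 = 6(Δ_2 - Δ_1) = 0
Clamped end conditions give two more equations: 2h_0·m_0 + h_0·m_1 = 6(Δ_0 - S'(-1)) = -72 and h_2·m_2 + 2h_2·m_3 = 6(S'(3) - Δ_2) = 30.
Solving: m_0 = -280/11, m_1 = 164/11, m_2 = -94/11, m_3 = 212/11.

19.2727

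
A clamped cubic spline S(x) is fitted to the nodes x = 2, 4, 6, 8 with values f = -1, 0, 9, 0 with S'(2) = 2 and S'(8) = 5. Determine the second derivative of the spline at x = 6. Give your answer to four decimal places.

-14.1000

With M_i denoting the second derivative at x_i, h_i = 2, 2, 2, and Δ_i = (y_(i+1) − y_i)/h_i = 1/2, 9/2, -9/2:
  2·M_0 + 8·M_1 + 2·M_2 = 6(Δ_1 - Δ_0) = 24
  2·M_1 + 8·M_2 + 2·M_3 = 6(Δ_2 - Δ_1) = -54
Clamped end conditions give two more equations: 2h_0·M_0 + h_0·M_1 = 6(Δ_0 - S'(2)) = -9 and h_2·M_2 + 2h_2·M_3 = 6(S'(8) - Δ_2) = 57.
Forward elimination and back-substitution give M_0 = -63/10, M_1 = 81/10, M_2 = -141/10, M_3 = 213/10.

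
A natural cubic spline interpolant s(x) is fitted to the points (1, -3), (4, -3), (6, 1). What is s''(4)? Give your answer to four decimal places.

With m_i denoting the second derivative at x_i, h_i = 3, 2, and Δ_i = (y_(i+1) − y_i)/h_i = 0, 2:
  3·m_0 + 10·m_1 + 2·m_2 = 6(Δ_1 - Δ_0) = 12
Natural end conditions: m_0 = m_2 = 0.
Hence m_0 = 0, m_1 = 6/5, m_2 = 0.

1.2000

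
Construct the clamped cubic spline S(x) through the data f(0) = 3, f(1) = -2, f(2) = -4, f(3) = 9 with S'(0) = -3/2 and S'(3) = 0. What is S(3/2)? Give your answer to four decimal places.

-5.1875

Write σ_i for S''(x_i). With h_i = 1, 1, 1 and divided differences Δ_i = -5, -2, 13, the continuity of S' gives the tridiagonal system
  1·σ_0 + 4·σ_1 + 1·σ_2 = 6(Δ_1 - Δ_0) = 18
  1·σ_1 + 4·σ_2 + 1·σ_3 = 6(Δ_2 - Δ_1) = 90
Clamped end conditions give two more equations: 2h_0·σ_0 + h_0·σ_1 = 6(Δ_0 - S'(0)) = -21 and h_2·σ_2 + 2h_2·σ_3 = 6(S'(3) - Δ_2) = -78.
Hence σ_0 = -46/5, σ_1 = -13/5, σ_2 = 188/5, σ_3 = -289/5.
On [1, 2], S(x) = -2 - 37/5·(x - 1) - 13/10·(x - 1)² + 67/10·(x - 1)³.
With (x - 1) = 1/2: S(3/2) = -83/16.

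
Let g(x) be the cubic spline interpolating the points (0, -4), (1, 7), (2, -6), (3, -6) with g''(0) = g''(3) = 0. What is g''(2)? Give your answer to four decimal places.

Put σ_i = g'' at the i-th knot. Here h = (1, 1, 1) and Δ = (11, -13, 0), so the interior equations h_(i-1)·σ_(i-1) + 2(h_(i-1)+h_i)·σ_i + h_i·σ_(i+1) = 6(Δ_i − Δ_(i-1)) read
  1·σ_0 + 4·σ_1 + 1·σ_2 = 6(Δ_1 - Δ_0) = -144
  1·σ_1 + 4·σ_2 + 1·σ_3 = 6(Δ_2 - Δ_1) = 78
Natural end conditions: σ_0 = σ_3 = 0.
Solving: σ_0 = 0, σ_1 = -218/5, σ_2 = 152/5, σ_3 = 0.

30.4000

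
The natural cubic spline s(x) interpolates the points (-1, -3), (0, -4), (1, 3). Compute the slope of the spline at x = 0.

3

Write σ_i for s''(x_i). With h_i = 1, 1 and divided differences Δ_i = -1, 7, the continuity of s' gives the tridiagonal system
  1·σ_0 + 4·σ_1 + 1·σ_2 = 6(Δ_1 - Δ_0) = 48
Natural end conditions: σ_0 = σ_2 = 0.
Solving: σ_0 = 0, σ_1 = 12, σ_2 = 0.
On [0, 1], s'(x) = b_1 + 2c_1·x + 3d_1·x² with b_1 = Δ_1 - h_1(2σ_1 + σ_2)/6 = 3, c_1 = σ_1/2 = 6, d_1 = (σ_2 - σ_1)/(6h_1) = -2. So s'(0) = 3.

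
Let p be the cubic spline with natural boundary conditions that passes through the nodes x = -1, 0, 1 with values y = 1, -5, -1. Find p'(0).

Write m_i for p''(x_i). With h_i = 1, 1 and divided differences Δ_i = -6, 4, the continuity of p' gives the tridiagonal system
  1·m_0 + 4·m_1 + 1·m_2 = 6(Δ_1 - Δ_0) = 60
Natural end conditions: m_0 = m_2 = 0.
Forward elimination and back-substitution give m_0 = 0, m_1 = 15, m_2 = 0.
On [0, 1], p'(x) = b_1 + 2c_1·x + 3d_1·x² with b_1 = Δ_1 - h_1(2m_1 + m_2)/6 = -1, c_1 = m_1/2 = 15/2, d_1 = (m_2 - m_1)/(6h_1) = -5/2. So p'(0) = -1.

-1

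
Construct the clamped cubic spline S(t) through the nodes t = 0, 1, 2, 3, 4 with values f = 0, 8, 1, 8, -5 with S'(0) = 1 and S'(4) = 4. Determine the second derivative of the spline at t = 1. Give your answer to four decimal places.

Put σ_i = S'' at the i-th knot. Here h = (1, 1, 1, 1) and Δ = (8, -7, 7, -13), so the interior equations h_(i-1)·σ_(i-1) + 2(h_(i-1)+h_i)·σ_i + h_i·σ_(i+1) = 6(Δ_i − Δ_(i-1)) read
  1·σ_0 + 4·σ_1 + 1·σ_2 = 6(Δ_1 - Δ_0) = -90
  1·σ_1 + 4·σ_2 + 1·σ_3 = 6(Δ_2 - Δ_1) = 84
  1·σ_2 + 4·σ_3 + 1·σ_4 = 6(Δ_3 - Δ_2) = -120
Clamped end conditions give two more equations: 2h_0·σ_0 + h_0·σ_1 = 6(Δ_0 - S'(0)) = 42 and h_3·σ_3 + 2h_3·σ_4 = 6(S'(4) - Δ_3) = 102.
Hence σ_0 = 306/7, σ_1 = -318/7, σ_2 = 48, σ_3 = -438/7, σ_4 = 576/7.

-45.4286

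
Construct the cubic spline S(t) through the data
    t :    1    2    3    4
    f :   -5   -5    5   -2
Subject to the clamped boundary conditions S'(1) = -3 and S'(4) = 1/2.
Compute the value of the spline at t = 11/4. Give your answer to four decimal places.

3.8141

With m_i denoting the second derivative at x_i, h_i = 1, 1, 1, and Δ_i = (y_(i+1) − y_i)/h_i = 0, 10, -7:
  1·m_0 + 4·m_1 + 1·m_2 = 6(Δ_1 - Δ_0) = 60
  1·m_1 + 4·m_2 + 1·m_3 = 6(Δ_2 - Δ_1) = -102
Clamped end conditions give two more equations: 2h_0·m_0 + h_0·m_1 = 6(Δ_0 - S'(1)) = 18 and h_2·m_2 + 2h_2·m_3 = 6(S'(4) - Δ_2) = 45.
Hence m_0 = -67/15, m_1 = 404/15, m_2 = -649/15, m_3 = 662/15.
On [2, 3], S(t) = -5 + 247/30·(t - 2) + 202/15·(t - 2)² - 117/10·(t - 2)³.
With (t - 2) = 3/4: S(11/4) = 2441/640.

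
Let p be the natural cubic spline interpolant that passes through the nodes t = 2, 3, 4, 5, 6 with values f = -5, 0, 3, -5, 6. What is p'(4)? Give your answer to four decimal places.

-5.1250

With m_i denoting the second derivative at x_i, h_i = 1, 1, 1, 1, and Δ_i = (y_(i+1) − y_i)/h_i = 5, 3, -8, 11:
  1·m_0 + 4·m_1 + 1·m_2 = 6(Δ_1 - Δ_0) = -12
  1·m_1 + 4·m_2 + 1·m_3 = 6(Δ_2 - Δ_1) = -66
  1·m_2 + 4·m_3 + 1·m_4 = 6(Δ_3 - Δ_2) = 114
Natural end conditions: m_0 = m_4 = 0.
Solving: m_0 = 0, m_1 = 99/28, m_2 = -183/7, m_3 = 981/28, m_4 = 0.
On [4, 5], p'(t) = b_2 + 2c_2·(t - 4) + 3d_2·(t - 4)² with b_2 = Δ_2 - h_2(2m_2 + m_3)/6 = -41/8, c_2 = m_2/2 = -183/14, d_2 = (m_3 - m_2)/(6h_2) = 571/56. So p'(4) = -41/8.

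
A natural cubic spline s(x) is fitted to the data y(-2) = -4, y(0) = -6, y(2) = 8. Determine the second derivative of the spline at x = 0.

6

Put m_i = s'' at the i-th knot. Here h = (2, 2) and Δ = (-1, 7), so the interior equations h_(i-1)·m_(i-1) + 2(h_(i-1)+h_i)·m_i + h_i·m_(i+1) = 6(Δ_i − Δ_(i-1)) read
  2·m_0 + 8·m_1 + 2·m_2 = 6(Δ_1 - Δ_0) = 48
Natural end conditions: m_0 = m_2 = 0.
Forward elimination and back-substitution give m_0 = 0, m_1 = 6, m_2 = 0.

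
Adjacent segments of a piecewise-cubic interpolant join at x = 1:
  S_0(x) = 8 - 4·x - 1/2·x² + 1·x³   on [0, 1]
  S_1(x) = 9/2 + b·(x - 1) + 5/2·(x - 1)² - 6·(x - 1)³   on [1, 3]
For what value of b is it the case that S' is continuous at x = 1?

-2

S_0'(x) = -4 - 1·x + 3·x², so S_0'(1) = -2. On the right, S_1'(1) = b, so b = -2.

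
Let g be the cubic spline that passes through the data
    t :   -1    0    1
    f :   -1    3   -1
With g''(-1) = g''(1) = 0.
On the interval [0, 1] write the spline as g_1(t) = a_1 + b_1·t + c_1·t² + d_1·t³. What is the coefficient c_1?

Put M_i = g'' at the i-th knot. Here h = (1, 1) and Δ = (4, -4), so the interior equations h_(i-1)·M_(i-1) + 2(h_(i-1)+h_i)·M_i + h_i·M_(i+1) = 6(Δ_i − Δ_(i-1)) read
  1·M_0 + 4·M_1 + 1·M_2 = 6(Δ_1 - Δ_0) = -48
Natural end conditions: M_0 = M_2 = 0.
Forward elimination and back-substitution give M_0 = 0, M_1 = -12, M_2 = 0.
On [0, 1], with g_1(t) = a_1 + b_1·t + c_1·t² + d_1·t³: c_1 = M_1/2 = -6, d_1 = (M_2 - M_1)/(6h_1) = 2, b_1 = Δ_1 - h_1(2M_1 + M_2)/6 = 0.

-6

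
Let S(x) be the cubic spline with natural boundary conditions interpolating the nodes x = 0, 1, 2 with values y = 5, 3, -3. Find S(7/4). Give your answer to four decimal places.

With σ_i denoting the second derivative at x_i, h_i = 1, 1, and Δ_i = (y_(i+1) − y_i)/h_i = -2, -6:
  1·σ_0 + 4·σ_1 + 1·σ_2 = 6(Δ_1 - Δ_0) = -24
Natural end conditions: σ_0 = σ_2 = 0.
Solving the tridiagonal system: σ_0 = 0, σ_1 = -6, σ_2 = 0.
On [1, 2], S(x) = 3 - 4·(x - 1) - 3·(x - 1)² + 1·(x - 1)³.
With (x - 1) = 3/4: S(7/4) = -81/64.

-1.2656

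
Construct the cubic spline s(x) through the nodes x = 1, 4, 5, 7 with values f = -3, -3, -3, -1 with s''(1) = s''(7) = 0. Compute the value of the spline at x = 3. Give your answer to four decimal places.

With σ_i denoting the second derivative at x_i, h_i = 3, 1, 2, and Δ_i = (y_(i+1) − y_i)/h_i = 0, 0, 1:
  3·σ_0 + 8·σ_1 + 1·σ_2 = 6(Δ_1 - Δ_0) = 0
  1·σ_1 + 6·σ_2 + 2·σ_3 = 6(Δ_2 - Δ_1) = 6
Natural end conditions: σ_0 = σ_3 = 0.
Solving: σ_0 = 0, σ_1 = -6/47, σ_2 = 48/47, σ_3 = 0.
On [1, 4], s(x) = -3 + 3/47·(x - 1) + 0·(x - 1)² - 1/141·(x - 1)³.
With (x - 1) = 2: s(3) = -413/141.

-2.9291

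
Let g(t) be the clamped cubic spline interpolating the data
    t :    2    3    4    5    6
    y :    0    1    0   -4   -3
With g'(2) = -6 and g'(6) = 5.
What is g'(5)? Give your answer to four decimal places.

-2.5714

With m_i denoting the second derivative at x_i, h_i = 1, 1, 1, 1, and Δ_i = (y_(i+1) − y_i)/h_i = 1, -1, -4, 1:
  1·m_0 + 4·m_1 + 1·m_2 = 6(Δ_1 - Δ_0) = -12
  1·m_1 + 4·m_2 + 1·m_3 = 6(Δ_2 - Δ_1) = -18
  1·m_2 + 4·m_3 + 1·m_4 = 6(Δ_3 - Δ_2) = 30
Clamped end conditions give two more equations: 2h_0·m_0 + h_0·m_1 = 6(Δ_0 - g'(2)) = 42 and h_3·m_3 + 2h_3·m_4 = 6(g'(6) - Δ_3) = 24.
Solving: m_0 = 176/7, m_1 = -58/7, m_2 = -4, m_3 = 44/7, m_4 = 62/7.
On [5, 6], g'(t) = b_3 + 2c_3·(t - 5) + 3d_3·(t - 5)² with b_3 = Δ_3 - h_3(2m_3 + m_4)/6 = -18/7, c_3 = m_3/2 = 22/7, d_3 = (m_4 - m_3)/(6h_3) = 3/7. So g'(5) = -18/7.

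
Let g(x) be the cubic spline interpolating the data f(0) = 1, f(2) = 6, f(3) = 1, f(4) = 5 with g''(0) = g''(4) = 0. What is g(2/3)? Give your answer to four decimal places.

Let m_i = g''(x_i). Step sizes h_i = 2, 1, 1; slopes of the chords Δ_i = (y_(i+1) - y_i)/h_i = 5/2, -5, 4.
  2·m_0 + 6·m_1 + 1·m_2 = 6(Δ_1 - Δ_0) = -45
  1·m_1 + 4·m_2 + 1·m_3 = 6(Δ_2 - Δ_1) = 54
Natural end conditions: m_0 = m_3 = 0.
Solving the tridiagonal system: m_0 = 0, m_1 = -234/23, m_2 = 369/23, m_3 = 0.
On [0, 2], g(x) = 1 + 271/46·x + 0·x² - 39/46·x³.
With x = 2/3: g(2/3) = 968/207.

4.6763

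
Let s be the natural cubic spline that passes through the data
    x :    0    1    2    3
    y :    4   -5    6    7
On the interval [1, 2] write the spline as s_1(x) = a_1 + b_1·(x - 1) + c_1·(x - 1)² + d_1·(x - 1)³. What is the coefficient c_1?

Write M_i for s''(x_i). With h_i = 1, 1, 1 and divided differences Δ_i = -9, 11, 1, the continuity of s' gives the tridiagonal system
  1·M_0 + 4·M_1 + 1·M_2 = 6(Δ_1 - Δ_0) = 120
  1·M_1 + 4·M_2 + 1·M_3 = 6(Δ_2 - Δ_1) = -60
Natural end conditions: M_0 = M_3 = 0.
Solving: M_0 = 0, M_1 = 36, M_2 = -24, M_3 = 0.
On [1, 2], with s_1(x) = a_1 + b_1·(x - 1) + c_1·(x - 1)² + d_1·(x - 1)³: c_1 = M_1/2 = 18, d_1 = (M_2 - M_1)/(6h_1) = -10, b_1 = Δ_1 - h_1(2M_1 + M_2)/6 = 3.

18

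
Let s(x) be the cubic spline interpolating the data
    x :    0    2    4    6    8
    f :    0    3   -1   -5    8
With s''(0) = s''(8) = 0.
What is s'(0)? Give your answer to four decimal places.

2.2857

Put m_i = s'' at the i-th knot. Here h = (2, 2, 2, 2) and Δ = (3/2, -2, -2, 13/2), so the interior equations h_(i-1)·m_(i-1) + 2(h_(i-1)+h_i)·m_i + h_i·m_(i+1) = 6(Δ_i − Δ_(i-1)) read
  2·m_0 + 8·m_1 + 2·m_2 = 6(Δ_1 - Δ_0) = -21
  2·m_1 + 8·m_2 + 2·m_3 = 6(Δ_2 - Δ_1) = 0
  2·m_2 + 8·m_3 + 2·m_4 = 6(Δ_3 - Δ_2) = 51
Natural end conditions: m_0 = m_4 = 0.
Solving the tridiagonal system: m_0 = 0, m_1 = -33/14, m_2 = -15/14, m_3 = 93/14, m_4 = 0.
On [0, 2], s'(x) = b_0 + 2c_0·x + 3d_0·x² with b_0 = Δ_0 - h_0(2m_0 + m_1)/6 = 16/7, c_0 = m_0/2 = 0, d_0 = (m_1 - m_0)/(6h_0) = -11/56. So s'(0) = 16/7.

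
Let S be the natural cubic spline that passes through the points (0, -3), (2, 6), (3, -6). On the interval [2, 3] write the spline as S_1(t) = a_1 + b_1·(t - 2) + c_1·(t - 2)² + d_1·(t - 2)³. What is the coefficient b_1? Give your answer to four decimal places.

Write M_i for S''(x_i). With h_i = 2, 1 and divided differences Δ_i = 9/2, -12, the continuity of S' gives the tridiagonal system
  2·M_0 + 6·M_1 + 1·M_2 = 6(Δ_1 - Δ_0) = -99
Natural end conditions: M_0 = M_2 = 0.
Solving: M_0 = 0, M_1 = -33/2, M_2 = 0.
On [2, 3], with S_1(t) = a_1 + b_1·(t - 2) + c_1·(t - 2)² + d_1·(t - 2)³: c_1 = M_1/2 = -33/4, d_1 = (M_2 - M_1)/(6h_1) = 11/4, b_1 = Δ_1 - h_1(2M_1 + M_2)/6 = -13/2.

-6.5000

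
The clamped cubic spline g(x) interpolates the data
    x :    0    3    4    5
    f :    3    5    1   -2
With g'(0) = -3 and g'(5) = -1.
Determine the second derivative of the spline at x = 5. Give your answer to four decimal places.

5.1034

Write M_i for g''(x_i). With h_i = 3, 1, 1 and divided differences Δ_i = 2/3, -4, -3, the continuity of g' gives the tridiagonal system
  3·M_0 + 8·M_1 + 1·M_2 = 6(Δ_1 - Δ_0) = -28
  1·M_1 + 4·M_2 + 1·M_3 = 6(Δ_2 - Δ_1) = 6
Clamped end conditions give two more equations: 2h_0·M_0 + h_0·M_1 = 6(Δ_0 - g'(0)) = 22 and h_2·M_2 + 2h_2·M_3 = 6(g'(5) - Δ_2) = 12.
Solving: M_0 = 592/87, M_1 = -182/29, M_2 = 52/29, M_3 = 148/29.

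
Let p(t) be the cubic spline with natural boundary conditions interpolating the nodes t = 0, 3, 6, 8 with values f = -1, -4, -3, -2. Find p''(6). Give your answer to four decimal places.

Let σ_i = p''(x_i). Step sizes h_i = 3, 3, 2; slopes of the chords Δ_i = (y_(i+1) - y_i)/h_i = -1, 1/3, 1/2.
  3·σ_0 + 12·σ_1 + 3·σ_2 = 6(Δ_1 - Δ_0) = 8
  3·σ_1 + 10·σ_2 + 2·σ_3 = 6(Δ_2 - Δ_1) = 1
Natural end conditions: σ_0 = σ_3 = 0.
Forward elimination and back-substitution give σ_0 = 0, σ_1 = 77/111, σ_2 = -4/37, σ_3 = 0.

-0.1081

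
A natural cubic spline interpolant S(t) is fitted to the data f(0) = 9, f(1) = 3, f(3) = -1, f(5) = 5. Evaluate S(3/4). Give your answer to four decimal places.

Let m_i = S''(x_i). Step sizes h_i = 1, 2, 2; slopes of the chords Δ_i = (y_(i+1) - y_i)/h_i = -6, -2, 3.
  1·m_0 + 6·m_1 + 2·m_2 = 6(Δ_1 - Δ_0) = 24
  2·m_1 + 8·m_2 + 2·m_3 = 6(Δ_2 - Δ_1) = 30
Natural end conditions: m_0 = m_3 = 0.
Forward elimination and back-substitution give m_0 = 0, m_1 = 3, m_2 = 3, m_3 = 0.
On [0, 1], S(t) = 9 - 13/2·t + 0·t² + 1/2·t³.
With t = 3/4: S(3/4) = 555/128.

4.3359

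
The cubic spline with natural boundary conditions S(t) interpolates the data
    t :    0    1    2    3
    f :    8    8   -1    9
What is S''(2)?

34

With M_i denoting the second derivative at x_i, h_i = 1, 1, 1, and Δ_i = (y_(i+1) − y_i)/h_i = 0, -9, 10:
  1·M_0 + 4·M_1 + 1·M_2 = 6(Δ_1 - Δ_0) = -54
  1·M_1 + 4·M_2 + 1·M_3 = 6(Δ_2 - Δ_1) = 114
Natural end conditions: M_0 = M_3 = 0.
Solving: M_0 = 0, M_1 = -22, M_2 = 34, M_3 = 0.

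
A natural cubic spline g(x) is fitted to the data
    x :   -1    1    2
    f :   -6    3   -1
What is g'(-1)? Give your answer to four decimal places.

Write m_i for g''(x_i). With h_i = 2, 1 and divided differences Δ_i = 9/2, -4, the continuity of g' gives the tridiagonal system
  2·m_0 + 6·m_1 + 1·m_2 = 6(Δ_1 - Δ_0) = -51
Natural end conditions: m_0 = m_2 = 0.
Solving: m_0 = 0, m_1 = -17/2, m_2 = 0.
On [-1, 1], g'(x) = b_0 + 2c_0·(x + 1) + 3d_0·(x + 1)² with b_0 = Δ_0 - h_0(2m_0 + m_1)/6 = 22/3, c_0 = m_0/2 = 0, d_0 = (m_1 - m_0)/(6h_0) = -17/24. So g'(-1) = 22/3.

7.3333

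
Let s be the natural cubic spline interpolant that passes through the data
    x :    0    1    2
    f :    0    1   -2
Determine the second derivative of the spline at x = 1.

Write M_i for s''(x_i). With h_i = 1, 1 and divided differences Δ_i = 1, -3, the continuity of s' gives the tridiagonal system
  1·M_0 + 4·M_1 + 1·M_2 = 6(Δ_1 - Δ_0) = -24
Natural end conditions: M_0 = M_2 = 0.
Hence M_0 = 0, M_1 = -6, M_2 = 0.

-6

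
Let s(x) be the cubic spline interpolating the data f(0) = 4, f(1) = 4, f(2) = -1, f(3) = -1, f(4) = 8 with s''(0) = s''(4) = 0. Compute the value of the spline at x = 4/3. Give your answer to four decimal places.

Put σ_i = s'' at the i-th knot. Here h = (1, 1, 1, 1) and Δ = (0, -5, 0, 9), so the interior equations h_(i-1)·σ_(i-1) + 2(h_(i-1)+h_i)·σ_i + h_i·σ_(i+1) = 6(Δ_i − Δ_(i-1)) read
  1·σ_0 + 4·σ_1 + 1·σ_2 = 6(Δ_1 - Δ_0) = -30
  1·σ_1 + 4·σ_2 + 1·σ_3 = 6(Δ_2 - Δ_1) = 30
  1·σ_2 + 4·σ_3 + 1·σ_4 = 6(Δ_3 - Δ_2) = 54
Natural end conditions: σ_0 = σ_4 = 0.
Hence σ_0 = 0, σ_1 = -129/14, σ_2 = 48/7, σ_3 = 165/14, σ_4 = 0.
On [1, 2], s(x) = 4 - 43/14·(x - 1) - 129/28·(x - 1)² + 75/28·(x - 1)³.
With (x - 1) = 1/3: s(4/3) = 323/126.

2.5635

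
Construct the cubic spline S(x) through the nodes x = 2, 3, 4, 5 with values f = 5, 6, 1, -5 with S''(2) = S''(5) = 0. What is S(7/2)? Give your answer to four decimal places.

4.0250

Write m_i for S''(x_i). With h_i = 1, 1, 1 and divided differences Δ_i = 1, -5, -6, the continuity of S' gives the tridiagonal system
  1·m_0 + 4·m_1 + 1·m_2 = 6(Δ_1 - Δ_0) = -36
  1·m_1 + 4·m_2 + 1·m_3 = 6(Δ_2 - Δ_1) = -6
Natural end conditions: m_0 = m_3 = 0.
Solving: m_0 = 0, m_1 = -46/5, m_2 = 4/5, m_3 = 0.
On [3, 4], S(x) = 6 - 31/15·(x - 3) - 23/5·(x - 3)² + 5/3·(x - 3)³.
With (x - 3) = 1/2: S(7/2) = 161/40.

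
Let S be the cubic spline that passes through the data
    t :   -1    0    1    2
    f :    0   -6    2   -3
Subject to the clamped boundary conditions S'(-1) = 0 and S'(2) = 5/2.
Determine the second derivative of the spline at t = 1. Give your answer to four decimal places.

-40.3333

With M_i denoting the second derivative at x_i, h_i = 1, 1, 1, and Δ_i = (y_(i+1) − y_i)/h_i = -6, 8, -5:
  1·M_0 + 4·M_1 + 1·M_2 = 6(Δ_1 - Δ_0) = 84
  1·M_1 + 4·M_2 + 1·M_3 = 6(Δ_2 - Δ_1) = -78
Clamped end conditions give two more equations: 2h_0·M_0 + h_0·M_1 = 6(Δ_0 - S'(-1)) = -36 and h_2·M_2 + 2h_2·M_3 = 6(S'(2) - Δ_2) = 45.
Hence M_0 = -115/3, M_1 = 122/3, M_2 = -121/3, M_3 = 128/3.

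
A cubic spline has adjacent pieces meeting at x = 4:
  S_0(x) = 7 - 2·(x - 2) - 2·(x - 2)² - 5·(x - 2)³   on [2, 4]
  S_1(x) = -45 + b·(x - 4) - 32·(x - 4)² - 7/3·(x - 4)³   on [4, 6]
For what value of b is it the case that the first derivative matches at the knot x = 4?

S_0'(x) = -2 - 4·(x - 2) - 15·(x - 2)², so S_0'(4) = -70. On the right, S_1'(4) = b, so b = -70.

-70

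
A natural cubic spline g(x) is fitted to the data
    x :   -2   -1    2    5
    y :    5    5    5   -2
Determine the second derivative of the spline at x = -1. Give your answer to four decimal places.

Let M_i = g''(x_i). Step sizes h_i = 1, 3, 3; slopes of the chords Δ_i = (y_(i+1) - y_i)/h_i = 0, 0, -7/3.
  1·M_0 + 8·M_1 + 3·M_2 = 6(Δ_1 - Δ_0) = 0
  3·M_1 + 12·M_2 + 3·M_3 = 6(Δ_2 - Δ_1) = -14
Natural end conditions: M_0 = M_3 = 0.
Solving the tridiagonal system: M_0 = 0, M_1 = 14/29, M_2 = -112/87, M_3 = 0.

0.4828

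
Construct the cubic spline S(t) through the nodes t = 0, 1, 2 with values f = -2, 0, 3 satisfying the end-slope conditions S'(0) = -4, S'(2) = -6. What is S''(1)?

5

Let M_i = S''(x_i). Step sizes h_i = 1, 1; slopes of the chords Δ_i = (y_(i+1) - y_i)/h_i = 2, 3.
  1·M_0 + 4·M_1 + 1·M_2 = 6(Δ_1 - Δ_0) = 6
Clamped end conditions give two more equations: 2h_0·M_0 + h_0·M_1 = 6(Δ_0 - S'(0)) = 36 and h_1·M_1 + 2h_1·M_2 = 6(S'(2) - Δ_1) = -54.
Solving: M_0 = 31/2, M_1 = 5, M_2 = -59/2.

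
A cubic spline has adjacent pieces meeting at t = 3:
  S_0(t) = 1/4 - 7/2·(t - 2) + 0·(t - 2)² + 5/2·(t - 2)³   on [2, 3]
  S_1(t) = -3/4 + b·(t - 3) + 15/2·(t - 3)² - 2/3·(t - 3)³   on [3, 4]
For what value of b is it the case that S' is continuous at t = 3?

4

S_0'(t) = -7/2 + 0·(t - 2) + 15/2·(t - 2)², so S_0'(3) = 4. On the right, S_1'(3) = b, so b = 4.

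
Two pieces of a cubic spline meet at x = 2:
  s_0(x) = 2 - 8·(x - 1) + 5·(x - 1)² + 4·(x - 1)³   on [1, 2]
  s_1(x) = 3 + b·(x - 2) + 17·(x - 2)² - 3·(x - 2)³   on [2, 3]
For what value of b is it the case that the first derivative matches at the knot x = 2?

s_0'(x) = -8 + 10·(x - 1) + 12·(x - 1)², so s_0'(2) = 14. On the right, s_1'(2) = b, so b = 14.

14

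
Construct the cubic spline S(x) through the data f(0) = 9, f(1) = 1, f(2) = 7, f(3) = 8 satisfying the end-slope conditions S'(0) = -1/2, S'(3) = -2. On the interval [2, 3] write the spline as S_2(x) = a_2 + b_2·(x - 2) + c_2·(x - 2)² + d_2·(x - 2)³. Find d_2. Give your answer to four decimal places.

Put M_i = S'' at the i-th knot. Here h = (1, 1, 1) and Δ = (-8, 6, 1), so the interior equations h_(i-1)·M_(i-1) + 2(h_(i-1)+h_i)·M_i + h_i·M_(i+1) = 6(Δ_i − Δ_(i-1)) read
  1·M_0 + 4·M_1 + 1·M_2 = 6(Δ_1 - Δ_0) = 84
  1·M_1 + 4·M_2 + 1·M_3 = 6(Δ_2 - Δ_1) = -30
Clamped end conditions give two more equations: 2h_0·M_0 + h_0·M_1 = 6(Δ_0 - S'(0)) = -45 and h_2·M_2 + 2h_2·M_3 = 6(S'(3) - Δ_2) = -18.
Solving the tridiagonal system: M_0 = -40, M_1 = 35, M_2 = -16, M_3 = -1.
On [2, 3], with S_2(x) = a_2 + b_2·(x - 2) + c_2·(x - 2)² + d_2·(x - 2)³: c_2 = M_2/2 = -8, d_2 = (M_3 - M_2)/(6h_2) = 5/2, b_2 = Δ_2 - h_2(2M_2 + M_3)/6 = 13/2.

2.5000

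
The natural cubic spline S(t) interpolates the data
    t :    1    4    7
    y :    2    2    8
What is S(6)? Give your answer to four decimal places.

Let σ_i = S''(x_i). Step sizes h_i = 3, 3; slopes of the chords Δ_i = (y_(i+1) - y_i)/h_i = 0, 2.
  3·σ_0 + 12·σ_1 + 3·σ_2 = 6(Δ_1 - Δ_0) = 12
Natural end conditions: σ_0 = σ_2 = 0.
Hence σ_0 = 0, σ_1 = 1, σ_2 = 0.
On [4, 7], S(t) = 2 + 1·(t - 4) + 1/2·(t - 4)² - 1/18·(t - 4)³.
With (t - 4) = 2: S(6) = 50/9.

5.5556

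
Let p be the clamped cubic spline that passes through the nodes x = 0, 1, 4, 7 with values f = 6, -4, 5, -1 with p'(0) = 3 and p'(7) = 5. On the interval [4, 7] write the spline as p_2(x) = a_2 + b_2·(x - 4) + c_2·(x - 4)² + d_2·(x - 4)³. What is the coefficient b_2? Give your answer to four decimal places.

2.3871

Write m_i for p''(x_i). With h_i = 1, 3, 3 and divided differences Δ_i = -10, 3, -2, the continuity of p' gives the tridiagonal system
  1·m_0 + 8·m_1 + 3·m_2 = 6(Δ_1 - Δ_0) = 78
  3·m_1 + 12·m_2 + 3·m_3 = 6(Δ_2 - Δ_1) = -30
Clamped end conditions give two more equations: 2h_0·m_0 + h_0·m_1 = 6(Δ_0 - p'(0)) = -78 and h_2·m_2 + 2h_2·m_3 = 6(p'(7) - Δ_2) = 42.
Solving: m_0 = -1516/31, m_1 = 614/31, m_2 = -326/31, m_3 = 380/31.
On [4, 7], with p_2(x) = a_2 + b_2·(x - 4) + c_2·(x - 4)² + d_2·(x - 4)³: c_2 = m_2/2 = -163/31, d_2 = (m_3 - m_2)/(6h_2) = 353/279, b_2 = Δ_2 - h_2(2m_2 + m_3)/6 = 74/31.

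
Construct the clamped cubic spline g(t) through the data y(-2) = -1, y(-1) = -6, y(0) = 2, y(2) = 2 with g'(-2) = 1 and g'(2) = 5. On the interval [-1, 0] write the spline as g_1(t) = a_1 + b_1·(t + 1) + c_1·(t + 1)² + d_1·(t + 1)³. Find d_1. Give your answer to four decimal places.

Put σ_i = g'' at the i-th knot. Here h = (1, 1, 2) and Δ = (-5, 8, 0), so the interior equations h_(i-1)·σ_(i-1) + 2(h_(i-1)+h_i)·σ_i + h_i·σ_(i+1) = 6(Δ_i − Δ_(i-1)) read
  1·σ_0 + 4·σ_1 + 1·σ_2 = 6(Δ_1 - Δ_0) = 78
  1·σ_1 + 6·σ_2 + 2·σ_3 = 6(Δ_2 - Δ_1) = -48
Clamped end conditions give two more equations: 2h_0·σ_0 + h_0·σ_1 = 6(Δ_0 - g'(-2)) = -36 and h_2·σ_2 + 2h_2·σ_3 = 6(g'(2) - Δ_2) = 30.
Solving: σ_0 = -379/11, σ_1 = 362/11, σ_2 = -211/11, σ_3 = 188/11.
On [-1, 0], with g_1(t) = a_1 + b_1·(t + 1) + c_1·(t + 1)² + d_1·(t + 1)³: c_1 = σ_1/2 = 181/11, d_1 = (σ_2 - σ_1)/(6h_1) = -191/22, b_1 = Δ_1 - h_1(2σ_1 + σ_2)/6 = 5/22.

-8.6818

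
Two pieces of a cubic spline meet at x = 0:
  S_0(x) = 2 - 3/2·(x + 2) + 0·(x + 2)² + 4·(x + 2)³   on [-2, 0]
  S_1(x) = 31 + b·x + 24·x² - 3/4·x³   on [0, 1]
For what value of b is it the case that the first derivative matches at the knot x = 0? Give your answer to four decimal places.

S_0'(x) = -3/2 + 0·(x + 2) + 12·(x + 2)², so S_0'(0) = 93/2. On the right, S_1'(0) = b, so b = 93/2.

46.5000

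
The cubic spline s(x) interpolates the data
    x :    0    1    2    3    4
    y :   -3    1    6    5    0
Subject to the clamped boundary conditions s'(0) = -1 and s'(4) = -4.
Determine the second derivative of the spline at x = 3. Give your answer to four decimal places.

-5.5714

Write M_i for s''(x_i). With h_i = 1, 1, 1, 1 and divided differences Δ_i = 4, 5, -1, -5, the continuity of s' gives the tridiagonal system
  1·M_0 + 4·M_1 + 1·M_2 = 6(Δ_1 - Δ_0) = 6
  1·M_1 + 4·M_2 + 1·M_3 = 6(Δ_2 - Δ_1) = -36
  1·M_2 + 4·M_3 + 1·M_4 = 6(Δ_3 - Δ_2) = -24
Clamped end conditions give two more equations: 2h_0·M_0 + h_0·M_1 = 6(Δ_0 - s'(0)) = 30 and h_3·M_3 + 2h_3·M_4 = 6(s'(4) - Δ_3) = 6.
Hence M_0 = 213/14, M_1 = -3/7, M_2 = -15/2, M_3 = -39/7, M_4 = 81/14.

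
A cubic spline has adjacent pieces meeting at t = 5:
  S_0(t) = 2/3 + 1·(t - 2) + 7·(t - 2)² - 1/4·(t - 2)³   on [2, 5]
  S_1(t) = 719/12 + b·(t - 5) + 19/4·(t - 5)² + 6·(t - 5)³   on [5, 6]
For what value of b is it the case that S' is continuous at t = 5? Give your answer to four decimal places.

S_0'(t) = 1 + 14·(t - 2) - 3/4·(t - 2)², so S_0'(5) = 145/4. On the right, S_1'(5) = b, so b = 145/4.

36.2500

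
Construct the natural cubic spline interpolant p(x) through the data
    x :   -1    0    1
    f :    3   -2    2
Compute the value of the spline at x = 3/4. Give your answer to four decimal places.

Put m_i = p'' at the i-th knot. Here h = (1, 1) and Δ = (-5, 4), so the interior equations h_(i-1)·m_(i-1) + 2(h_(i-1)+h_i)·m_i + h_i·m_(i+1) = 6(Δ_i − Δ_(i-1)) read
  1·m_0 + 4·m_1 + 1·m_2 = 6(Δ_1 - Δ_0) = 54
Natural end conditions: m_0 = m_2 = 0.
Forward elimination and back-substitution give m_0 = 0, m_1 = 27/2, m_2 = 0.
On [0, 1], p(x) = -2 - 1/2·x + 27/4·x² - 9/4·x³.
With x = 3/4: p(3/4) = 121/256.

0.4727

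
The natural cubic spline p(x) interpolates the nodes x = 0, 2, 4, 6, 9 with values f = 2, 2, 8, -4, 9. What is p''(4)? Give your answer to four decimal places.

-9.9859

Put σ_i = p'' at the i-th knot. Here h = (2, 2, 2, 3) and Δ = (0, 3, -6, 13/3), so the interior equations h_(i-1)·σ_(i-1) + 2(h_(i-1)+h_i)·σ_i + h_i·σ_(i+1) = 6(Δ_i − Δ_(i-1)) read
  2·σ_0 + 8·σ_1 + 2·σ_2 = 6(Δ_1 - Δ_0) = 18
  2·σ_1 + 8·σ_2 + 2·σ_3 = 6(Δ_2 - Δ_1) = -54
  2·σ_2 + 10·σ_3 + 3·σ_4 = 6(Δ_3 - Δ_2) = 62
Natural end conditions: σ_0 = σ_4 = 0.
Solving: σ_0 = 0, σ_1 = 337/71, σ_2 = -709/71, σ_3 = 582/71, σ_4 = 0.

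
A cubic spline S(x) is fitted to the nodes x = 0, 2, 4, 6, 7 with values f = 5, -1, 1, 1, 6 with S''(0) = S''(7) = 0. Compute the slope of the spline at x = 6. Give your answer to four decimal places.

Let σ_i = S''(x_i). Step sizes h_i = 2, 2, 2, 1; slopes of the chords Δ_i = (y_(i+1) - y_i)/h_i = -3, 1, 0, 5.
  2·σ_0 + 8·σ_1 + 2·σ_2 = 6(Δ_1 - Δ_0) = 24
  2·σ_1 + 8·σ_2 + 2·σ_3 = 6(Δ_2 - Δ_1) = -6
  2·σ_2 + 6·σ_3 + 1·σ_4 = 6(Δ_3 - Δ_2) = 30
Natural end conditions: σ_0 = σ_4 = 0.
Forward elimination and back-substitution give σ_0 = 0, σ_1 = 156/41, σ_2 = -132/41, σ_3 = 249/41, σ_4 = 0.
On [6, 7], S'(x) = b_3 + 2c_3·(x - 6) + 3d_3·(x - 6)² with b_3 = Δ_3 - h_3(2σ_3 + σ_4)/6 = 122/41, c_3 = σ_3/2 = 249/82, d_3 = (σ_4 - σ_3)/(6h_3) = -83/82. So S'(6) = 122/41.

2.9756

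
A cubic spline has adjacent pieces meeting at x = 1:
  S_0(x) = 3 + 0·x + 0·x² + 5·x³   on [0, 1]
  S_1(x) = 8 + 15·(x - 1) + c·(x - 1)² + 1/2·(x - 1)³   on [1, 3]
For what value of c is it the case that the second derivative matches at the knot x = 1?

S_0''(x) = 0 + 30·x, so S_0''(1) = 30. On the right, S_1''(1) = 2c, so c = 15.

15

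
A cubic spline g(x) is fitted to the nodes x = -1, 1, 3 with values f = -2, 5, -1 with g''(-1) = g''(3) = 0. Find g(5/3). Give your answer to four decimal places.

4.2037

Put σ_i = g'' at the i-th knot. Here h = (2, 2) and Δ = (7/2, -3), so the interior equations h_(i-1)·σ_(i-1) + 2(h_(i-1)+h_i)·σ_i + h_i·σ_(i+1) = 6(Δ_i − Δ_(i-1)) read
  2·σ_0 + 8·σ_1 + 2·σ_2 = 6(Δ_1 - Δ_0) = -39
Natural end conditions: σ_0 = σ_2 = 0.
Forward elimination and back-substitution give σ_0 = 0, σ_1 = -39/8, σ_2 = 0.
On [1, 3], g(x) = 5 + 1/4·(x - 1) - 39/16·(x - 1)² + 13/32·(x - 1)³.
With (x - 1) = 2/3: g(5/3) = 227/54.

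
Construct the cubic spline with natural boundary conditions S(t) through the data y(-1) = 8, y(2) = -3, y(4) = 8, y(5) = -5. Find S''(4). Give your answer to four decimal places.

Let m_i = S''(x_i). Step sizes h_i = 3, 2, 1; slopes of the chords Δ_i = (y_(i+1) - y_i)/h_i = -11/3, 11/2, -13.
  3·m_0 + 10·m_1 + 2·m_2 = 6(Δ_1 - Δ_0) = 55
  2·m_1 + 6·m_2 + 1·m_3 = 6(Δ_2 - Δ_1) = -111
Natural end conditions: m_0 = m_3 = 0.
Solving the tridiagonal system: m_0 = 0, m_1 = 69/7, m_2 = -305/14, m_3 = 0.

-21.7857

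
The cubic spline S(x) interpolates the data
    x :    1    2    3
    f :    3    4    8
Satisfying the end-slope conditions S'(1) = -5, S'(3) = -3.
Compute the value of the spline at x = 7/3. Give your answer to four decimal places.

6.1111

Put M_i = S'' at the i-th knot. Here h = (1, 1) and Δ = (1, 4), so the interior equations h_(i-1)·M_(i-1) + 2(h_(i-1)+h_i)·M_i + h_i·M_(i+1) = 6(Δ_i − Δ_(i-1)) read
  1·M_0 + 4·M_1 + 1·M_2 = 6(Δ_1 - Δ_0) = 18
Clamped end conditions give two more equations: 2h_0·M_0 + h_0·M_1 = 6(Δ_0 - S'(1)) = 36 and h_1·M_1 + 2h_1·M_2 = 6(S'(3) - Δ_1) = -42.
Solving: M_0 = 29/2, M_1 = 7, M_2 = -49/2.
On [2, 3], S(x) = 4 + 23/4·(x - 2) + 7/2·(x - 2)² - 21/4·(x - 2)³.
With (x - 2) = 1/3: S(7/3) = 55/9.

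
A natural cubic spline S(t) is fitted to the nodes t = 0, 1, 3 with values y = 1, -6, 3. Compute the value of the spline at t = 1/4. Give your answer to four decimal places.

With M_i denoting the second derivative at x_i, h_i = 1, 2, and Δ_i = (y_(i+1) − y_i)/h_i = -7, 9/2:
  1·M_0 + 6·M_1 + 2·M_2 = 6(Δ_1 - Δ_0) = 69
Natural end conditions: M_0 = M_2 = 0.
Solving: M_0 = 0, M_1 = 23/2, M_2 = 0.
On [0, 1], S(t) = 1 - 107/12·t + 0·t² + 23/12·t³.
With t = 1/4: S(1/4) = -307/256.

-1.1992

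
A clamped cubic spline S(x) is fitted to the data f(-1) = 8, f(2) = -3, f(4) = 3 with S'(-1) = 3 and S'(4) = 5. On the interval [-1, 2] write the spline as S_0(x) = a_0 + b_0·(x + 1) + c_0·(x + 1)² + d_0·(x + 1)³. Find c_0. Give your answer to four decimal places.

With M_i denoting the second derivative at x_i, h_i = 3, 2, and Δ_i = (y_(i+1) − y_i)/h_i = -11/3, 3:
  3·M_0 + 10·M_1 + 2·M_2 = 6(Δ_1 - Δ_0) = 40
Clamped end conditions give two more equations: 2h_0·M_0 + h_0·M_1 = 6(Δ_0 - S'(-1)) = -40 and h_1·M_1 + 2h_1·M_2 = 6(S'(4) - Δ_1) = 12.
Forward elimination and back-substitution give M_0 = -154/15, M_1 = 36/5, M_2 = -3/5.
On [-1, 2], with S_0(x) = a_0 + b_0·(x + 1) + c_0·(x + 1)² + d_0·(x + 1)³: c_0 = M_0/2 = -77/15, d_0 = (M_1 - M_0)/(6h_0) = 131/135, b_0 = Δ_0 - h_0(2M_0 + M_1)/6 = 3.

-5.1333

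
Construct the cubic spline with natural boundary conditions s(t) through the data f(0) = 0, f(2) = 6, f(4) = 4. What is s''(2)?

With m_i denoting the second derivative at x_i, h_i = 2, 2, and Δ_i = (y_(i+1) − y_i)/h_i = 3, -1:
  2·m_0 + 8·m_1 + 2·m_2 = 6(Δ_1 - Δ_0) = -24
Natural end conditions: m_0 = m_2 = 0.
Hence m_0 = 0, m_1 = -3, m_2 = 0.

-3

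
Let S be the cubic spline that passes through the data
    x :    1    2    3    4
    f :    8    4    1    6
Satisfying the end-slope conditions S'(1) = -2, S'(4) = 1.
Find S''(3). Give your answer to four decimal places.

17.6000

With m_i denoting the second derivative at x_i, h_i = 1, 1, 1, and Δ_i = (y_(i+1) − y_i)/h_i = -4, -3, 5:
  1·m_0 + 4·m_1 + 1·m_2 = 6(Δ_1 - Δ_0) = 6
  1·m_1 + 4·m_2 + 1·m_3 = 6(Δ_2 - Δ_1) = 48
Clamped end conditions give two more equations: 2h_0·m_0 + h_0·m_1 = 6(Δ_0 - S'(1)) = -12 and h_2·m_2 + 2h_2·m_3 = 6(S'(4) - Δ_2) = -24.
Solving: m_0 = -26/5, m_1 = -8/5, m_2 = 88/5, m_3 = -104/5.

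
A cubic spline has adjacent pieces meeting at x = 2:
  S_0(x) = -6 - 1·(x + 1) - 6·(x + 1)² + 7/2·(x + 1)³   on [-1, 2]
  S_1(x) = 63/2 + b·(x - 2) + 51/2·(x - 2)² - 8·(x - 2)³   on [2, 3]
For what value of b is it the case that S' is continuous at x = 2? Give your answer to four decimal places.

S_0'(x) = -1 - 12·(x + 1) + 21/2·(x + 1)², so S_0'(2) = 115/2. On the right, S_1'(2) = b, so b = 115/2.

57.5000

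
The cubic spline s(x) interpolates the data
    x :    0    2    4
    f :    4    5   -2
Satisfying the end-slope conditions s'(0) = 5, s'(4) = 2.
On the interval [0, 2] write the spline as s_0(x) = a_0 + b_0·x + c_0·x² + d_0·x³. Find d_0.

Put m_i = s'' at the i-th knot. Here h = (2, 2) and Δ = (1/2, -7/2), so the interior equations h_(i-1)·m_(i-1) + 2(h_(i-1)+h_i)·m_i + h_i·m_(i+1) = 6(Δ_i − Δ_(i-1)) read
  2·m_0 + 8·m_1 + 2·m_2 = 6(Δ_1 - Δ_0) = -24
Clamped end conditions give two more equations: 2h_0·m_0 + h_0·m_1 = 6(Δ_0 - s'(0)) = -27 and h_1·m_1 + 2h_1·m_2 = 6(s'(4) - Δ_1) = 33.
Forward elimination and back-substitution give m_0 = -9/2, m_1 = -9/2, m_2 = 21/2.
On [0, 2], with s_0(x) = a_0 + b_0·x + c_0·x² + d_0·x³: c_0 = m_0/2 = -9/4, d_0 = (m_1 - m_0)/(6h_0) = 0, b_0 = Δ_0 - h_0(2m_0 + m_1)/6 = 5.

0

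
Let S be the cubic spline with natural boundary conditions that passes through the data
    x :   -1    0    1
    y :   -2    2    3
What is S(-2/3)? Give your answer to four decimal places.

Let σ_i = S''(x_i). Step sizes h_i = 1, 1; slopes of the chords Δ_i = (y_(i+1) - y_i)/h_i = 4, 1.
  1·σ_0 + 4·σ_1 + 1·σ_2 = 6(Δ_1 - Δ_0) = -18
Natural end conditions: σ_0 = σ_2 = 0.
Hence σ_0 = 0, σ_1 = -9/2, σ_2 = 0.
On [-1, 0], S(x) = -2 + 19/4·(x + 1) + 0·(x + 1)² - 3/4·(x + 1)³.
With (x + 1) = 1/3: S(-2/3) = -4/9.

-0.4444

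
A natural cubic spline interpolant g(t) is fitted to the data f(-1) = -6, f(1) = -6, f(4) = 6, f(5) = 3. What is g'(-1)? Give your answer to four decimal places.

Put M_i = g'' at the i-th knot. Here h = (2, 3, 1) and Δ = (0, 4, -3), so the interior equations h_(i-1)·M_(i-1) + 2(h_(i-1)+h_i)·M_i + h_i·M_(i+1) = 6(Δ_i − Δ_(i-1)) read
  2·M_0 + 10·M_1 + 3·M_2 = 6(Δ_1 - Δ_0) = 24
  3·M_1 + 8·M_2 + 1·M_3 = 6(Δ_2 - Δ_1) = -42
Natural end conditions: M_0 = M_3 = 0.
Solving the tridiagonal system: M_0 = 0, M_1 = 318/71, M_2 = -492/71, M_3 = 0.
On [-1, 1], g'(t) = b_0 + 2c_0·(t + 1) + 3d_0·(t + 1)² with b_0 = Δ_0 - h_0(2M_0 + M_1)/6 = -106/71, c_0 = M_0/2 = 0, d_0 = (M_1 - M_0)/(6h_0) = 53/142. So g'(-1) = -106/71.

-1.4930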